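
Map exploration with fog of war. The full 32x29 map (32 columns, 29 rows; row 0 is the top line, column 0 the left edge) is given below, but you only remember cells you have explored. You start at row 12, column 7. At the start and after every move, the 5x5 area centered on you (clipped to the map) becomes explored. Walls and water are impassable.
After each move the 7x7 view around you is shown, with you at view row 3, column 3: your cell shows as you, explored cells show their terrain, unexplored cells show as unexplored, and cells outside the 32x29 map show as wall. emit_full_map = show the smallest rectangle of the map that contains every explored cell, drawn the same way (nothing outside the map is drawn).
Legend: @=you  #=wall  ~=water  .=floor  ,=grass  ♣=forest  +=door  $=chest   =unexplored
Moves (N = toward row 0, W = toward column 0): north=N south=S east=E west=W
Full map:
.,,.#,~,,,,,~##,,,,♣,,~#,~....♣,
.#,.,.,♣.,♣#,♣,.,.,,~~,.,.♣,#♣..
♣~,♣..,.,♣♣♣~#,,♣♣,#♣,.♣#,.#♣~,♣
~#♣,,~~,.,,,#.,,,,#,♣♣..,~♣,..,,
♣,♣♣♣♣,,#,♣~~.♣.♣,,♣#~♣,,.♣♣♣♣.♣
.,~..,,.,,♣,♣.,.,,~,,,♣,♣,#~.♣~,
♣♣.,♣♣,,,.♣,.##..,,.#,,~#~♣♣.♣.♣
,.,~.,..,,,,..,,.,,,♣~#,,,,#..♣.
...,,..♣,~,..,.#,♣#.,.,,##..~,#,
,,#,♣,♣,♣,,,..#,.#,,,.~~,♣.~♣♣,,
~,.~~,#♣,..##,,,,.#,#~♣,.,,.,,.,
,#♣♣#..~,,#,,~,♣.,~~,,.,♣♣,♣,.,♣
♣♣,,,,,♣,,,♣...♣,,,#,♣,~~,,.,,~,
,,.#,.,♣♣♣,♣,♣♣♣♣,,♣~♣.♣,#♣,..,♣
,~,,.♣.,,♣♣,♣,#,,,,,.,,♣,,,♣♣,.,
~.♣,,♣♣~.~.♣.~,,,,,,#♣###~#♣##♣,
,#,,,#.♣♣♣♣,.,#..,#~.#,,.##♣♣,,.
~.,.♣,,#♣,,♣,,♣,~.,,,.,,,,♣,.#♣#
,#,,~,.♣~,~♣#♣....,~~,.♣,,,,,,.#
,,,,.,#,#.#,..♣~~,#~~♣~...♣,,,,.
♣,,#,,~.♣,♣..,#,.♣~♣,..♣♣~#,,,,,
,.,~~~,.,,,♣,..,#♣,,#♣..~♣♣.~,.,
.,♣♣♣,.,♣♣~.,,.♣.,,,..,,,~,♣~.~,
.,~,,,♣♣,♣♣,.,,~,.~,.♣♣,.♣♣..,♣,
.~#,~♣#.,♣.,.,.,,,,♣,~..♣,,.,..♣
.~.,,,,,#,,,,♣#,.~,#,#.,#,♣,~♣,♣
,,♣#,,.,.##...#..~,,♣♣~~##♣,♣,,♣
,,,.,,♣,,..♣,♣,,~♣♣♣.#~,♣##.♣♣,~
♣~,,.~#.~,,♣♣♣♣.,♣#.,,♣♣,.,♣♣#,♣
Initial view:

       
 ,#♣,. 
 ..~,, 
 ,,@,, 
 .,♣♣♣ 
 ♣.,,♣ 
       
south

 ,#♣,. 
 ..~,, 
 ,,♣,, 
 .,@♣♣ 
 ♣.,,♣ 
 ♣♣~.~ 
       

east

,#♣,.  
..~,,# 
,,♣,,, 
.,♣@♣, 
♣.,,♣♣ 
♣♣~.~. 
       

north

       
,#♣,.. 
..~,,# 
,,♣@,, 
.,♣♣♣, 
♣.,,♣♣ 
♣♣~.~. 

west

       
 ,#♣,..
 ..~,,#
 ,,@,,,
 .,♣♣♣,
 ♣.,,♣♣
 ♣♣~.~.

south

 ,#♣,..
 ..~,,#
 ,,♣,,,
 .,@♣♣,
 ♣.,,♣♣
 ♣♣~.~.
       

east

,#♣,.. 
..~,,# 
,,♣,,, 
.,♣@♣, 
♣.,,♣♣ 
♣♣~.~. 
       

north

       
,#♣,.. 
..~,,# 
,,♣@,, 
.,♣♣♣, 
♣.,,♣♣ 
♣♣~.~. 

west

       
 ,#♣,..
 ..~,,#
 ,,@,,,
 .,♣♣♣,
 ♣.,,♣♣
 ♣♣~.~.


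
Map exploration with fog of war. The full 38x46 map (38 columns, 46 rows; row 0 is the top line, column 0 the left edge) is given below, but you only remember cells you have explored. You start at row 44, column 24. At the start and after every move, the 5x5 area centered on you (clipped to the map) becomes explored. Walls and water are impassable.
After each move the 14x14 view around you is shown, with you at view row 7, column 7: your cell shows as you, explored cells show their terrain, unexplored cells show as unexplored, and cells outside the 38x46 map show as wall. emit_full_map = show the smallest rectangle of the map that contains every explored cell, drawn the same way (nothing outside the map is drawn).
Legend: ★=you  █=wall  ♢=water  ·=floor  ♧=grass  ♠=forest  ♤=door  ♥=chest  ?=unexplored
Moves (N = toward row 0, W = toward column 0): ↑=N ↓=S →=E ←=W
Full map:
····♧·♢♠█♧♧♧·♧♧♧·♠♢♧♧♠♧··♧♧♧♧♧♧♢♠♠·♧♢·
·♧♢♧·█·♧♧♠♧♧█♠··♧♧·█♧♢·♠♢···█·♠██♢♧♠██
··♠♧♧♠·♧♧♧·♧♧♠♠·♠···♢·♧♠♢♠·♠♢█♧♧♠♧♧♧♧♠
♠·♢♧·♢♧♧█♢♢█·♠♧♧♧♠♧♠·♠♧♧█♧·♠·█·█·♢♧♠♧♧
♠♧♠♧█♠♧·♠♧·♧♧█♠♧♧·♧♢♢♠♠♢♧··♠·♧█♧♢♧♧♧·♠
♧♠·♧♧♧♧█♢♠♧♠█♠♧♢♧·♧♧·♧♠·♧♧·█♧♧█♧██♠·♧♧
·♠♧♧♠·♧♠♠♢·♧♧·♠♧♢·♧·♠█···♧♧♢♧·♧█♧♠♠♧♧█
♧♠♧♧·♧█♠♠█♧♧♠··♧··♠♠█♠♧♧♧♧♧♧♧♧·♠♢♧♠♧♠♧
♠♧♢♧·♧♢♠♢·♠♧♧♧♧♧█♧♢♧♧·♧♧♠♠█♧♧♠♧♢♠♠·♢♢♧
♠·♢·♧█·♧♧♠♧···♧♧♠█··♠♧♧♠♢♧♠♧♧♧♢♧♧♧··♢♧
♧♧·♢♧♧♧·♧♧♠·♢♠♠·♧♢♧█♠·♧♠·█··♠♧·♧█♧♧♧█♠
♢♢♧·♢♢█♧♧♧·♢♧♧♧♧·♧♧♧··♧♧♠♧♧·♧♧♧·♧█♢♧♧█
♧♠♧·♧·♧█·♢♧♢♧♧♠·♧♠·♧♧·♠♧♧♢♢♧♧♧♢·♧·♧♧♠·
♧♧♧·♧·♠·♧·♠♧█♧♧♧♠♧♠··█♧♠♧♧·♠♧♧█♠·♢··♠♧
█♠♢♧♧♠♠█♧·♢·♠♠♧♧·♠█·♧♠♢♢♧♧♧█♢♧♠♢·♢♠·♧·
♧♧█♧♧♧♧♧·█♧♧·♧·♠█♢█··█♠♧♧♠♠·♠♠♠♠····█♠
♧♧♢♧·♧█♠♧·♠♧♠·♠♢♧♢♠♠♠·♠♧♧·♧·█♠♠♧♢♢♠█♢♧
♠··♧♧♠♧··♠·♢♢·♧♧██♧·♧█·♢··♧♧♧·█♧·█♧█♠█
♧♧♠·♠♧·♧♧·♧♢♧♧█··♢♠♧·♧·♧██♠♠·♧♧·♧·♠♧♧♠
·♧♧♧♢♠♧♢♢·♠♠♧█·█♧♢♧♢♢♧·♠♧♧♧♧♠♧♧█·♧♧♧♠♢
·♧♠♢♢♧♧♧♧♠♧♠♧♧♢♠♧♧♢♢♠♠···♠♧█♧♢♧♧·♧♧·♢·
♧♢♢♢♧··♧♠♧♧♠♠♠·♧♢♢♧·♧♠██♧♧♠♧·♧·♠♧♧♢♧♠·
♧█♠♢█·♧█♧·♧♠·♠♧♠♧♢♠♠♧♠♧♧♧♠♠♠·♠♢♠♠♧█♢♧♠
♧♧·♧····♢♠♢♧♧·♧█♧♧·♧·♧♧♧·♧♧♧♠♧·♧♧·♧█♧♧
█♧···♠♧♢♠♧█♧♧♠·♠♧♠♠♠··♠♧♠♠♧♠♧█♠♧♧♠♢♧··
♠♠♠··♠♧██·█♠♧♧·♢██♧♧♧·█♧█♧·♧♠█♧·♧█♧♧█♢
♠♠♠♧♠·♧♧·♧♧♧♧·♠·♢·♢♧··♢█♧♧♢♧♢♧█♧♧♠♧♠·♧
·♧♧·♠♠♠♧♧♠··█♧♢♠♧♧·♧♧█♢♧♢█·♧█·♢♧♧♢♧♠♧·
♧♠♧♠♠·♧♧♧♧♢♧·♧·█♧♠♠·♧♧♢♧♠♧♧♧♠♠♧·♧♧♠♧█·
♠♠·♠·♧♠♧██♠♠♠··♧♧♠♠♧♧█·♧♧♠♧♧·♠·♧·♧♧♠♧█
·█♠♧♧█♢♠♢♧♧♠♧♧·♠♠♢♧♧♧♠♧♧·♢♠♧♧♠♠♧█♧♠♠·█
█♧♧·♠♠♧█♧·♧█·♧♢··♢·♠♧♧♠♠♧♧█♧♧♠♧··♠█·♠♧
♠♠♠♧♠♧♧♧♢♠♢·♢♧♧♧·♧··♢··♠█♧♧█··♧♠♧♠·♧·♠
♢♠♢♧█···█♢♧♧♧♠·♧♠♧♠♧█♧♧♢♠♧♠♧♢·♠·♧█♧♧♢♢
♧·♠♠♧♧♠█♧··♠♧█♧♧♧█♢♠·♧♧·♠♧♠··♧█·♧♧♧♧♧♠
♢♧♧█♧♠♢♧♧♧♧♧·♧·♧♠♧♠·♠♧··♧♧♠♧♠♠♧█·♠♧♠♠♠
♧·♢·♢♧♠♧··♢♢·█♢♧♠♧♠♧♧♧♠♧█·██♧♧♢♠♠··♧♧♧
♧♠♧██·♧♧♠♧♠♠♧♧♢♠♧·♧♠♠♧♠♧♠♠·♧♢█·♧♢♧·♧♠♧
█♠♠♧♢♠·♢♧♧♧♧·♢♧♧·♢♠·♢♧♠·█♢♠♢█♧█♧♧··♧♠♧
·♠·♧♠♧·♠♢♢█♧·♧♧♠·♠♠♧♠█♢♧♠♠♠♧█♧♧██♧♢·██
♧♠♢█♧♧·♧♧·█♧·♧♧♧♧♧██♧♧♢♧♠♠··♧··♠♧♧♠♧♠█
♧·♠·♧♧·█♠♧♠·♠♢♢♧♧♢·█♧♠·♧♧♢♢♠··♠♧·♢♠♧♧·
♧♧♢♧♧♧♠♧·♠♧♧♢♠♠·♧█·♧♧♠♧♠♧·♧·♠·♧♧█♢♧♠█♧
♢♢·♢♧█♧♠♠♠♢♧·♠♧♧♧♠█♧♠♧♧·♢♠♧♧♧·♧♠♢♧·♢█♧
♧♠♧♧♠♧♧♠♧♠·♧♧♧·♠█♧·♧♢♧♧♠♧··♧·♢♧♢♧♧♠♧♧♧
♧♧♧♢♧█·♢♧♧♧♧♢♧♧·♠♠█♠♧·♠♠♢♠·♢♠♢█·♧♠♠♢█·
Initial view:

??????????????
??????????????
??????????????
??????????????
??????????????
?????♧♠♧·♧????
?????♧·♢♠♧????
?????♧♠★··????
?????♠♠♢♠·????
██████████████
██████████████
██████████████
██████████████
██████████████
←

??????????????
??????????????
??????????????
??????????????
??????????????
?????♠♧♠♧·♧???
?????♧♧·♢♠♧???
?????♧♧★♧··???
?????·♠♠♢♠·???
██████████████
██████████████
██████████████
██████████████
██████████████

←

??????????????
??????????????
??????????????
??????????????
??????????????
?????♧♠♧♠♧·♧??
?????♠♧♧·♢♠♧??
?????♢♧★♠♧··??
?????♧·♠♠♢♠·??
██████████████
██████████████
██████████████
██████████████
██████████████

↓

??????????????
??????????????
??????????????
??????????????
?????♧♠♧♠♧·♧??
?????♠♧♧·♢♠♧??
?????♢♧♧♠♧··??
?????♧·★♠♢♠·??
██████████████
██████████████
██████████████
██████████████
██████████████
██████████████

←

??????????????
??????????????
??????????????
??????????????
??????♧♠♧♠♧·♧?
?????♧♠♧♧·♢♠♧?
?????♧♢♧♧♠♧··?
?????♠♧★♠♠♢♠·?
██████████████
██████████████
██████████████
██████████████
██████████████
██████████████

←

??????????????
??????????????
??????????????
??????????????
???????♧♠♧♠♧·♧
?????█♧♠♧♧·♢♠♧
?????·♧♢♧♧♠♧··
?????█♠★·♠♠♢♠·
██████████████
██████████████
██████████████
██████████████
██████████████
██████████████

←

??????????????
??????????????
??????????????
??????????????
????????♧♠♧♠♧·
?????♠█♧♠♧♧·♢♠
?????♧·♧♢♧♧♠♧·
?????♠█★♧·♠♠♢♠
██████████████
██████████████
██████████████
██████████████
██████████████
██████████████

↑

??????????????
??????????????
??????????????
??????????????
??????????????
?????█·♧♧♠♧♠♧·
?????♠█♧♠♧♧·♢♠
?????♧·★♢♧♧♠♧·
?????♠█♠♧·♠♠♢♠
██████████████
██████████████
██████████████
██████████████
██████████████

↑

??????????????
??????????????
??????????????
??????????????
??????????????
?????♢·█♧♠????
?????█·♧♧♠♧♠♧·
?????♠█★♠♧♧·♢♠
?????♧·♧♢♧♧♠♧·
?????♠█♠♧·♠♠♢♠
██████████████
██████████████
██████████████
██████████████

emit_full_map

♢·█♧♠?????
█·♧♧♠♧♠♧·♧
♠█★♠♧♧·♢♠♧
♧·♧♢♧♧♠♧··
♠█♠♧·♠♠♢♠·

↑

??????????????
??????????????
??????????????
??????????????
??????????????
?????♧██♧♧????
?????♢·█♧♠????
?????█·★♧♠♧♠♧·
?????♠█♧♠♧♧·♢♠
?????♧·♧♢♧♧♠♧·
?????♠█♠♧·♠♠♢♠
██████████████
██████████████
██████████████

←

??????????????
??????????????
??????????????
??????????????
??????????????
?????♧♧██♧♧???
?????♧♢·█♧♠???
?????♧█★♧♧♠♧♠♧
?????♧♠█♧♠♧♧·♢
?????█♧·♧♢♧♧♠♧
??????♠█♠♧·♠♠♢
██████████████
██████████████
██████████████

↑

??????????????
??????????????
??????????????
??????????????
??????????????
?????·♠♠♧♠????
?????♧♧██♧♧???
?????♧♢★█♧♠???
?????♧█·♧♧♠♧♠♧
?????♧♠█♧♠♧♧·♢
?????█♧·♧♢♧♧♠♧
??????♠█♠♧·♠♠♢
██████████████
██████████████

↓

??????????????
??????????????
??????????????
??????????????
?????·♠♠♧♠????
?????♧♧██♧♧???
?????♧♢·█♧♠???
?????♧█★♧♧♠♧♠♧
?????♧♠█♧♠♧♧·♢
?????█♧·♧♢♧♧♠♧
??????♠█♠♧·♠♠♢
██████████████
██████████████
██████████████

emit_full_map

·♠♠♧♠??????
♧♧██♧♧?????
♧♢·█♧♠?????
♧█★♧♧♠♧♠♧·♧
♧♠█♧♠♧♧·♢♠♧
█♧·♧♢♧♧♠♧··
?♠█♠♧·♠♠♢♠·

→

??????????????
??????????????
??????????????
??????????????
????·♠♠♧♠?????
????♧♧██♧♧????
????♧♢·█♧♠????
????♧█·★♧♠♧♠♧·
????♧♠█♧♠♧♧·♢♠
????█♧·♧♢♧♧♠♧·
?????♠█♠♧·♠♠♢♠
██████████████
██████████████
██████████████

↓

??????????????
??????????????
??????????????
????·♠♠♧♠?????
????♧♧██♧♧????
????♧♢·█♧♠????
????♧█·♧♧♠♧♠♧·
????♧♠█★♠♧♧·♢♠
????█♧·♧♢♧♧♠♧·
?????♠█♠♧·♠♠♢♠
██████████████
██████████████
██████████████
██████████████

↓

??????????????
??????????????
????·♠♠♧♠?????
????♧♧██♧♧????
????♧♢·█♧♠????
????♧█·♧♧♠♧♠♧·
????♧♠█♧♠♧♧·♢♠
????█♧·★♢♧♧♠♧·
?????♠█♠♧·♠♠♢♠
██████████████
██████████████
██████████████
██████████████
██████████████

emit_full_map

·♠♠♧♠??????
♧♧██♧♧?????
♧♢·█♧♠?????
♧█·♧♧♠♧♠♧·♧
♧♠█♧♠♧♧·♢♠♧
█♧·★♢♧♧♠♧··
?♠█♠♧·♠♠♢♠·


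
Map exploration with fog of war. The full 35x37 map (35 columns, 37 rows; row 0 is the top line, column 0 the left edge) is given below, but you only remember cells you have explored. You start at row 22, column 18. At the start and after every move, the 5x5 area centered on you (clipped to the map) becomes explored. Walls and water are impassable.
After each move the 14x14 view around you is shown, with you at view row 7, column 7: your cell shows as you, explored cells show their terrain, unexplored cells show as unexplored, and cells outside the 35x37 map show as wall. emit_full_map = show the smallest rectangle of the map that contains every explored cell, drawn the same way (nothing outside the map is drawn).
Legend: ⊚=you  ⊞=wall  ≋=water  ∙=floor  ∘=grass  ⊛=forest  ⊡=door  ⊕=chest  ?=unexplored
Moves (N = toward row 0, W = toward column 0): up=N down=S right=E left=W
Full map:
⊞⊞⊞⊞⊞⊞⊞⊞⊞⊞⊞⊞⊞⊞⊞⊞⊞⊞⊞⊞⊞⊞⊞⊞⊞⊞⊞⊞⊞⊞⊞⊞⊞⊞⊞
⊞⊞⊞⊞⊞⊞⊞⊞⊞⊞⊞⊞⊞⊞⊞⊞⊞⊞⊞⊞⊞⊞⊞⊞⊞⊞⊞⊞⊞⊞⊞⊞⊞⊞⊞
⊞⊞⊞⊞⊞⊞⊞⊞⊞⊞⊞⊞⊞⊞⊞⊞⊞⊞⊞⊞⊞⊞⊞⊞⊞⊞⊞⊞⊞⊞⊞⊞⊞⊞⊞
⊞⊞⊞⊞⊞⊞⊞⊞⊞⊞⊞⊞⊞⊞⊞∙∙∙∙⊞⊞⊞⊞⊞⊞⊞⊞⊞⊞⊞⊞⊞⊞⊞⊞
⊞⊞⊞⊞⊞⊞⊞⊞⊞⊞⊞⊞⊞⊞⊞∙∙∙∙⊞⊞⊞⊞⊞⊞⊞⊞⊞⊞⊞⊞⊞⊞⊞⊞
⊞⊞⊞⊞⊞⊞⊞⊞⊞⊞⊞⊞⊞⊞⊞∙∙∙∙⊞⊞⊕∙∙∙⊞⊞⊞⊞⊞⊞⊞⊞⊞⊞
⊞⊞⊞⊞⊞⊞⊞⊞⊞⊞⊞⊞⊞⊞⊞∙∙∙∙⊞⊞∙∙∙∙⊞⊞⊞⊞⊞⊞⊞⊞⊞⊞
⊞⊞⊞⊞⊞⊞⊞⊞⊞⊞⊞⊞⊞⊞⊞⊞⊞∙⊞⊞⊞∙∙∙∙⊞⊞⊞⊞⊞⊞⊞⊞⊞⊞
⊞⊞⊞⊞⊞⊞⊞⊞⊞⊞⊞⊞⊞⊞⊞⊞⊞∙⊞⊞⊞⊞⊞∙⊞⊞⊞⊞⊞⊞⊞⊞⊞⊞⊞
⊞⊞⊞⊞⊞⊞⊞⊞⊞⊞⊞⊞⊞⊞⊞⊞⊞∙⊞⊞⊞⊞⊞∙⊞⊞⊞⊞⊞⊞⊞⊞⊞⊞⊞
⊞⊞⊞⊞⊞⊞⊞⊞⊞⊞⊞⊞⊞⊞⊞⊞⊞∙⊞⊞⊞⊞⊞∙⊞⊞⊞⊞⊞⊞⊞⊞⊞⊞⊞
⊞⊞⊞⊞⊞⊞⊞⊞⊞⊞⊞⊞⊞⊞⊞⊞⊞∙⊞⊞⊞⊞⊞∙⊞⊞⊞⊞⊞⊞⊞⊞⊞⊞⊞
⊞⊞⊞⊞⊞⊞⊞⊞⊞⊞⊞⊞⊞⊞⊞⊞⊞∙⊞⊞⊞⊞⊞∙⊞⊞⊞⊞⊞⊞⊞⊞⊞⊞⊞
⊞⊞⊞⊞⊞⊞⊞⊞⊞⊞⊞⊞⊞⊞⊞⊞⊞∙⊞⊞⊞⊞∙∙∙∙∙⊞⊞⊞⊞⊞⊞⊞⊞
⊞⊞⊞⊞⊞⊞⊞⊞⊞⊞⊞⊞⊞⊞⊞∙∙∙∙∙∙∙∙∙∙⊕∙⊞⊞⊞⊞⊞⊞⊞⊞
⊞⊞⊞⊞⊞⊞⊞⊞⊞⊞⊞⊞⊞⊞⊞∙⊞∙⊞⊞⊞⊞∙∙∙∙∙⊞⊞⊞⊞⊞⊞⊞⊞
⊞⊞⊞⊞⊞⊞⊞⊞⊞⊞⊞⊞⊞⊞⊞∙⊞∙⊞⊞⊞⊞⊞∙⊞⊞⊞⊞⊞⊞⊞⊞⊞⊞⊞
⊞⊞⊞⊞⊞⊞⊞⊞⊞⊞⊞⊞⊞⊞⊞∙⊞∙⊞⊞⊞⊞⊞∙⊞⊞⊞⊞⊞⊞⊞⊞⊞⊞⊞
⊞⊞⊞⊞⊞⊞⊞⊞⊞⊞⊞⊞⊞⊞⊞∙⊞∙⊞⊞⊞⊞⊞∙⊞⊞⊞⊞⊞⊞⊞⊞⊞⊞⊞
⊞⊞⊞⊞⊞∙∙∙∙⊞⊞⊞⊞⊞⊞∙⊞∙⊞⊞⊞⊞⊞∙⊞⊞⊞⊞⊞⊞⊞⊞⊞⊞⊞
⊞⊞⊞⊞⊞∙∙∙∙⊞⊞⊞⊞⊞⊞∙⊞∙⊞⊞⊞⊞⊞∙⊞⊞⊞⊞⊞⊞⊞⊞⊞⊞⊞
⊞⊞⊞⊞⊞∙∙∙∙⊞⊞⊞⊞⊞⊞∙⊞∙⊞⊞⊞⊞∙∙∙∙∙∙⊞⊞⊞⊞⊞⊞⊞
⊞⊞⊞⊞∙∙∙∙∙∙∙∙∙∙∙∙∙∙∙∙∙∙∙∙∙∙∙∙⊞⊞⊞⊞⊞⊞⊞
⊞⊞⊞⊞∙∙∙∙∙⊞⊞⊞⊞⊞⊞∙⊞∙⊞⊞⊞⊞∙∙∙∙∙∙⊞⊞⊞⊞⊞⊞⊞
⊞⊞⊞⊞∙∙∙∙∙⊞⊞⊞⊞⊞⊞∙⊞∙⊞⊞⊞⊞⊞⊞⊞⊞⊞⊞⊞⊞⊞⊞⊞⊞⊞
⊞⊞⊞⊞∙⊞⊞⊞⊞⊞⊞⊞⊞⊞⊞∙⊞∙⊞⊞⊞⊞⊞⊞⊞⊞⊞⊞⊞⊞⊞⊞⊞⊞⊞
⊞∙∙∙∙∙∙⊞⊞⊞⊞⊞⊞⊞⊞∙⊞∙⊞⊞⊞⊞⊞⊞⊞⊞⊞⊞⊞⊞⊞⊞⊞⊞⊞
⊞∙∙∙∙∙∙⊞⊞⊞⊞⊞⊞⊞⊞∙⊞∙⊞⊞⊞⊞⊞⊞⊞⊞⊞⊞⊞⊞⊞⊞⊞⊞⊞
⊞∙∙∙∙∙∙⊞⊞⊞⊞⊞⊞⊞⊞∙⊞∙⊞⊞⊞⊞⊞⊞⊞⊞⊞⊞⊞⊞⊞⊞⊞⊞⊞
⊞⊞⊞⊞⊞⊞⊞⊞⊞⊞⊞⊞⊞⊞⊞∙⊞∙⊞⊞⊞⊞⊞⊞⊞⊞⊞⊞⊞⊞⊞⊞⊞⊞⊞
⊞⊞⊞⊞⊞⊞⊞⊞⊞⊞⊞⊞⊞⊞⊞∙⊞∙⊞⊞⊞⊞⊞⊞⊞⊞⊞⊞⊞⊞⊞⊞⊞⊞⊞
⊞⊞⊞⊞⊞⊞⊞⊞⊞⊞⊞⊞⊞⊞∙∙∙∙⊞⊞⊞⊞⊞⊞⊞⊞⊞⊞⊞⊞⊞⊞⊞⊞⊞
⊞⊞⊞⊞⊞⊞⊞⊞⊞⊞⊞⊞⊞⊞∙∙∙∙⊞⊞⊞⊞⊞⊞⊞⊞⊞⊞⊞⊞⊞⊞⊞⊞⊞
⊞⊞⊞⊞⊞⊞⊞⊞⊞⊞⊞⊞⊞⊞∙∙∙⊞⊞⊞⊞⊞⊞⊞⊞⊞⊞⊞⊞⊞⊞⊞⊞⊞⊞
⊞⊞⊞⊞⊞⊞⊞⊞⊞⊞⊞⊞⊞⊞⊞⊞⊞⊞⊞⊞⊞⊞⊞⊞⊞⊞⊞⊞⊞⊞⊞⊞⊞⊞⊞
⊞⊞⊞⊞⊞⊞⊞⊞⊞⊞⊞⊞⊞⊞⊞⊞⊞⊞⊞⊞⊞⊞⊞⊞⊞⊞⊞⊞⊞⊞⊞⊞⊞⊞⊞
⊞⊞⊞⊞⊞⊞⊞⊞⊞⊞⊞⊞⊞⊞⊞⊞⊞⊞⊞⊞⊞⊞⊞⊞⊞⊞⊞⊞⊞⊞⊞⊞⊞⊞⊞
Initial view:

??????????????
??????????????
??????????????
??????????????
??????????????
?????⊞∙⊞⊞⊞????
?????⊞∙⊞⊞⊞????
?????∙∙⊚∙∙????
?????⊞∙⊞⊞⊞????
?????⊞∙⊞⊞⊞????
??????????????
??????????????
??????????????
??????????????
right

??????????????
??????????????
??????????????
??????????????
??????????????
????⊞∙⊞⊞⊞⊞????
????⊞∙⊞⊞⊞⊞????
????∙∙∙⊚∙∙????
????⊞∙⊞⊞⊞⊞????
????⊞∙⊞⊞⊞⊞????
??????????????
??????????????
??????????????
??????????????

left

??????????????
??????????????
??????????????
??????????????
??????????????
?????⊞∙⊞⊞⊞⊞???
?????⊞∙⊞⊞⊞⊞???
?????∙∙⊚∙∙∙???
?????⊞∙⊞⊞⊞⊞???
?????⊞∙⊞⊞⊞⊞???
??????????????
??????????????
??????????????
??????????????

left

??????????????
??????????????
??????????????
??????????????
??????????????
?????∙⊞∙⊞⊞⊞⊞??
?????∙⊞∙⊞⊞⊞⊞??
?????∙∙⊚∙∙∙∙??
?????∙⊞∙⊞⊞⊞⊞??
?????∙⊞∙⊞⊞⊞⊞??
??????????????
??????????????
??????????????
??????????????

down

??????????????
??????????????
??????????????
??????????????
?????∙⊞∙⊞⊞⊞⊞??
?????∙⊞∙⊞⊞⊞⊞??
?????∙∙∙∙∙∙∙??
?????∙⊞⊚⊞⊞⊞⊞??
?????∙⊞∙⊞⊞⊞⊞??
?????∙⊞∙⊞⊞????
??????????????
??????????????
??????????????
??????????????

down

??????????????
??????????????
??????????????
?????∙⊞∙⊞⊞⊞⊞??
?????∙⊞∙⊞⊞⊞⊞??
?????∙∙∙∙∙∙∙??
?????∙⊞∙⊞⊞⊞⊞??
?????∙⊞⊚⊞⊞⊞⊞??
?????∙⊞∙⊞⊞????
?????∙⊞∙⊞⊞????
??????????????
??????????????
??????????????
??????????????

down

??????????????
??????????????
?????∙⊞∙⊞⊞⊞⊞??
?????∙⊞∙⊞⊞⊞⊞??
?????∙∙∙∙∙∙∙??
?????∙⊞∙⊞⊞⊞⊞??
?????∙⊞∙⊞⊞⊞⊞??
?????∙⊞⊚⊞⊞????
?????∙⊞∙⊞⊞????
?????∙⊞∙⊞⊞????
??????????????
??????????????
??????????????
??????????????

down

??????????????
?????∙⊞∙⊞⊞⊞⊞??
?????∙⊞∙⊞⊞⊞⊞??
?????∙∙∙∙∙∙∙??
?????∙⊞∙⊞⊞⊞⊞??
?????∙⊞∙⊞⊞⊞⊞??
?????∙⊞∙⊞⊞????
?????∙⊞⊚⊞⊞????
?????∙⊞∙⊞⊞????
?????∙⊞∙⊞⊞????
??????????????
??????????????
??????????????
??????????????

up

??????????????
??????????????
?????∙⊞∙⊞⊞⊞⊞??
?????∙⊞∙⊞⊞⊞⊞??
?????∙∙∙∙∙∙∙??
?????∙⊞∙⊞⊞⊞⊞??
?????∙⊞∙⊞⊞⊞⊞??
?????∙⊞⊚⊞⊞????
?????∙⊞∙⊞⊞????
?????∙⊞∙⊞⊞????
?????∙⊞∙⊞⊞????
??????????????
??????????????
??????????????

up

??????????????
??????????????
??????????????
?????∙⊞∙⊞⊞⊞⊞??
?????∙⊞∙⊞⊞⊞⊞??
?????∙∙∙∙∙∙∙??
?????∙⊞∙⊞⊞⊞⊞??
?????∙⊞⊚⊞⊞⊞⊞??
?????∙⊞∙⊞⊞????
?????∙⊞∙⊞⊞????
?????∙⊞∙⊞⊞????
?????∙⊞∙⊞⊞????
??????????????
??????????????

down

??????????????
??????????????
?????∙⊞∙⊞⊞⊞⊞??
?????∙⊞∙⊞⊞⊞⊞??
?????∙∙∙∙∙∙∙??
?????∙⊞∙⊞⊞⊞⊞??
?????∙⊞∙⊞⊞⊞⊞??
?????∙⊞⊚⊞⊞????
?????∙⊞∙⊞⊞????
?????∙⊞∙⊞⊞????
?????∙⊞∙⊞⊞????
??????????????
??????????????
??????????????

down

??????????????
?????∙⊞∙⊞⊞⊞⊞??
?????∙⊞∙⊞⊞⊞⊞??
?????∙∙∙∙∙∙∙??
?????∙⊞∙⊞⊞⊞⊞??
?????∙⊞∙⊞⊞⊞⊞??
?????∙⊞∙⊞⊞????
?????∙⊞⊚⊞⊞????
?????∙⊞∙⊞⊞????
?????∙⊞∙⊞⊞????
??????????????
??????????????
??????????????
??????????????


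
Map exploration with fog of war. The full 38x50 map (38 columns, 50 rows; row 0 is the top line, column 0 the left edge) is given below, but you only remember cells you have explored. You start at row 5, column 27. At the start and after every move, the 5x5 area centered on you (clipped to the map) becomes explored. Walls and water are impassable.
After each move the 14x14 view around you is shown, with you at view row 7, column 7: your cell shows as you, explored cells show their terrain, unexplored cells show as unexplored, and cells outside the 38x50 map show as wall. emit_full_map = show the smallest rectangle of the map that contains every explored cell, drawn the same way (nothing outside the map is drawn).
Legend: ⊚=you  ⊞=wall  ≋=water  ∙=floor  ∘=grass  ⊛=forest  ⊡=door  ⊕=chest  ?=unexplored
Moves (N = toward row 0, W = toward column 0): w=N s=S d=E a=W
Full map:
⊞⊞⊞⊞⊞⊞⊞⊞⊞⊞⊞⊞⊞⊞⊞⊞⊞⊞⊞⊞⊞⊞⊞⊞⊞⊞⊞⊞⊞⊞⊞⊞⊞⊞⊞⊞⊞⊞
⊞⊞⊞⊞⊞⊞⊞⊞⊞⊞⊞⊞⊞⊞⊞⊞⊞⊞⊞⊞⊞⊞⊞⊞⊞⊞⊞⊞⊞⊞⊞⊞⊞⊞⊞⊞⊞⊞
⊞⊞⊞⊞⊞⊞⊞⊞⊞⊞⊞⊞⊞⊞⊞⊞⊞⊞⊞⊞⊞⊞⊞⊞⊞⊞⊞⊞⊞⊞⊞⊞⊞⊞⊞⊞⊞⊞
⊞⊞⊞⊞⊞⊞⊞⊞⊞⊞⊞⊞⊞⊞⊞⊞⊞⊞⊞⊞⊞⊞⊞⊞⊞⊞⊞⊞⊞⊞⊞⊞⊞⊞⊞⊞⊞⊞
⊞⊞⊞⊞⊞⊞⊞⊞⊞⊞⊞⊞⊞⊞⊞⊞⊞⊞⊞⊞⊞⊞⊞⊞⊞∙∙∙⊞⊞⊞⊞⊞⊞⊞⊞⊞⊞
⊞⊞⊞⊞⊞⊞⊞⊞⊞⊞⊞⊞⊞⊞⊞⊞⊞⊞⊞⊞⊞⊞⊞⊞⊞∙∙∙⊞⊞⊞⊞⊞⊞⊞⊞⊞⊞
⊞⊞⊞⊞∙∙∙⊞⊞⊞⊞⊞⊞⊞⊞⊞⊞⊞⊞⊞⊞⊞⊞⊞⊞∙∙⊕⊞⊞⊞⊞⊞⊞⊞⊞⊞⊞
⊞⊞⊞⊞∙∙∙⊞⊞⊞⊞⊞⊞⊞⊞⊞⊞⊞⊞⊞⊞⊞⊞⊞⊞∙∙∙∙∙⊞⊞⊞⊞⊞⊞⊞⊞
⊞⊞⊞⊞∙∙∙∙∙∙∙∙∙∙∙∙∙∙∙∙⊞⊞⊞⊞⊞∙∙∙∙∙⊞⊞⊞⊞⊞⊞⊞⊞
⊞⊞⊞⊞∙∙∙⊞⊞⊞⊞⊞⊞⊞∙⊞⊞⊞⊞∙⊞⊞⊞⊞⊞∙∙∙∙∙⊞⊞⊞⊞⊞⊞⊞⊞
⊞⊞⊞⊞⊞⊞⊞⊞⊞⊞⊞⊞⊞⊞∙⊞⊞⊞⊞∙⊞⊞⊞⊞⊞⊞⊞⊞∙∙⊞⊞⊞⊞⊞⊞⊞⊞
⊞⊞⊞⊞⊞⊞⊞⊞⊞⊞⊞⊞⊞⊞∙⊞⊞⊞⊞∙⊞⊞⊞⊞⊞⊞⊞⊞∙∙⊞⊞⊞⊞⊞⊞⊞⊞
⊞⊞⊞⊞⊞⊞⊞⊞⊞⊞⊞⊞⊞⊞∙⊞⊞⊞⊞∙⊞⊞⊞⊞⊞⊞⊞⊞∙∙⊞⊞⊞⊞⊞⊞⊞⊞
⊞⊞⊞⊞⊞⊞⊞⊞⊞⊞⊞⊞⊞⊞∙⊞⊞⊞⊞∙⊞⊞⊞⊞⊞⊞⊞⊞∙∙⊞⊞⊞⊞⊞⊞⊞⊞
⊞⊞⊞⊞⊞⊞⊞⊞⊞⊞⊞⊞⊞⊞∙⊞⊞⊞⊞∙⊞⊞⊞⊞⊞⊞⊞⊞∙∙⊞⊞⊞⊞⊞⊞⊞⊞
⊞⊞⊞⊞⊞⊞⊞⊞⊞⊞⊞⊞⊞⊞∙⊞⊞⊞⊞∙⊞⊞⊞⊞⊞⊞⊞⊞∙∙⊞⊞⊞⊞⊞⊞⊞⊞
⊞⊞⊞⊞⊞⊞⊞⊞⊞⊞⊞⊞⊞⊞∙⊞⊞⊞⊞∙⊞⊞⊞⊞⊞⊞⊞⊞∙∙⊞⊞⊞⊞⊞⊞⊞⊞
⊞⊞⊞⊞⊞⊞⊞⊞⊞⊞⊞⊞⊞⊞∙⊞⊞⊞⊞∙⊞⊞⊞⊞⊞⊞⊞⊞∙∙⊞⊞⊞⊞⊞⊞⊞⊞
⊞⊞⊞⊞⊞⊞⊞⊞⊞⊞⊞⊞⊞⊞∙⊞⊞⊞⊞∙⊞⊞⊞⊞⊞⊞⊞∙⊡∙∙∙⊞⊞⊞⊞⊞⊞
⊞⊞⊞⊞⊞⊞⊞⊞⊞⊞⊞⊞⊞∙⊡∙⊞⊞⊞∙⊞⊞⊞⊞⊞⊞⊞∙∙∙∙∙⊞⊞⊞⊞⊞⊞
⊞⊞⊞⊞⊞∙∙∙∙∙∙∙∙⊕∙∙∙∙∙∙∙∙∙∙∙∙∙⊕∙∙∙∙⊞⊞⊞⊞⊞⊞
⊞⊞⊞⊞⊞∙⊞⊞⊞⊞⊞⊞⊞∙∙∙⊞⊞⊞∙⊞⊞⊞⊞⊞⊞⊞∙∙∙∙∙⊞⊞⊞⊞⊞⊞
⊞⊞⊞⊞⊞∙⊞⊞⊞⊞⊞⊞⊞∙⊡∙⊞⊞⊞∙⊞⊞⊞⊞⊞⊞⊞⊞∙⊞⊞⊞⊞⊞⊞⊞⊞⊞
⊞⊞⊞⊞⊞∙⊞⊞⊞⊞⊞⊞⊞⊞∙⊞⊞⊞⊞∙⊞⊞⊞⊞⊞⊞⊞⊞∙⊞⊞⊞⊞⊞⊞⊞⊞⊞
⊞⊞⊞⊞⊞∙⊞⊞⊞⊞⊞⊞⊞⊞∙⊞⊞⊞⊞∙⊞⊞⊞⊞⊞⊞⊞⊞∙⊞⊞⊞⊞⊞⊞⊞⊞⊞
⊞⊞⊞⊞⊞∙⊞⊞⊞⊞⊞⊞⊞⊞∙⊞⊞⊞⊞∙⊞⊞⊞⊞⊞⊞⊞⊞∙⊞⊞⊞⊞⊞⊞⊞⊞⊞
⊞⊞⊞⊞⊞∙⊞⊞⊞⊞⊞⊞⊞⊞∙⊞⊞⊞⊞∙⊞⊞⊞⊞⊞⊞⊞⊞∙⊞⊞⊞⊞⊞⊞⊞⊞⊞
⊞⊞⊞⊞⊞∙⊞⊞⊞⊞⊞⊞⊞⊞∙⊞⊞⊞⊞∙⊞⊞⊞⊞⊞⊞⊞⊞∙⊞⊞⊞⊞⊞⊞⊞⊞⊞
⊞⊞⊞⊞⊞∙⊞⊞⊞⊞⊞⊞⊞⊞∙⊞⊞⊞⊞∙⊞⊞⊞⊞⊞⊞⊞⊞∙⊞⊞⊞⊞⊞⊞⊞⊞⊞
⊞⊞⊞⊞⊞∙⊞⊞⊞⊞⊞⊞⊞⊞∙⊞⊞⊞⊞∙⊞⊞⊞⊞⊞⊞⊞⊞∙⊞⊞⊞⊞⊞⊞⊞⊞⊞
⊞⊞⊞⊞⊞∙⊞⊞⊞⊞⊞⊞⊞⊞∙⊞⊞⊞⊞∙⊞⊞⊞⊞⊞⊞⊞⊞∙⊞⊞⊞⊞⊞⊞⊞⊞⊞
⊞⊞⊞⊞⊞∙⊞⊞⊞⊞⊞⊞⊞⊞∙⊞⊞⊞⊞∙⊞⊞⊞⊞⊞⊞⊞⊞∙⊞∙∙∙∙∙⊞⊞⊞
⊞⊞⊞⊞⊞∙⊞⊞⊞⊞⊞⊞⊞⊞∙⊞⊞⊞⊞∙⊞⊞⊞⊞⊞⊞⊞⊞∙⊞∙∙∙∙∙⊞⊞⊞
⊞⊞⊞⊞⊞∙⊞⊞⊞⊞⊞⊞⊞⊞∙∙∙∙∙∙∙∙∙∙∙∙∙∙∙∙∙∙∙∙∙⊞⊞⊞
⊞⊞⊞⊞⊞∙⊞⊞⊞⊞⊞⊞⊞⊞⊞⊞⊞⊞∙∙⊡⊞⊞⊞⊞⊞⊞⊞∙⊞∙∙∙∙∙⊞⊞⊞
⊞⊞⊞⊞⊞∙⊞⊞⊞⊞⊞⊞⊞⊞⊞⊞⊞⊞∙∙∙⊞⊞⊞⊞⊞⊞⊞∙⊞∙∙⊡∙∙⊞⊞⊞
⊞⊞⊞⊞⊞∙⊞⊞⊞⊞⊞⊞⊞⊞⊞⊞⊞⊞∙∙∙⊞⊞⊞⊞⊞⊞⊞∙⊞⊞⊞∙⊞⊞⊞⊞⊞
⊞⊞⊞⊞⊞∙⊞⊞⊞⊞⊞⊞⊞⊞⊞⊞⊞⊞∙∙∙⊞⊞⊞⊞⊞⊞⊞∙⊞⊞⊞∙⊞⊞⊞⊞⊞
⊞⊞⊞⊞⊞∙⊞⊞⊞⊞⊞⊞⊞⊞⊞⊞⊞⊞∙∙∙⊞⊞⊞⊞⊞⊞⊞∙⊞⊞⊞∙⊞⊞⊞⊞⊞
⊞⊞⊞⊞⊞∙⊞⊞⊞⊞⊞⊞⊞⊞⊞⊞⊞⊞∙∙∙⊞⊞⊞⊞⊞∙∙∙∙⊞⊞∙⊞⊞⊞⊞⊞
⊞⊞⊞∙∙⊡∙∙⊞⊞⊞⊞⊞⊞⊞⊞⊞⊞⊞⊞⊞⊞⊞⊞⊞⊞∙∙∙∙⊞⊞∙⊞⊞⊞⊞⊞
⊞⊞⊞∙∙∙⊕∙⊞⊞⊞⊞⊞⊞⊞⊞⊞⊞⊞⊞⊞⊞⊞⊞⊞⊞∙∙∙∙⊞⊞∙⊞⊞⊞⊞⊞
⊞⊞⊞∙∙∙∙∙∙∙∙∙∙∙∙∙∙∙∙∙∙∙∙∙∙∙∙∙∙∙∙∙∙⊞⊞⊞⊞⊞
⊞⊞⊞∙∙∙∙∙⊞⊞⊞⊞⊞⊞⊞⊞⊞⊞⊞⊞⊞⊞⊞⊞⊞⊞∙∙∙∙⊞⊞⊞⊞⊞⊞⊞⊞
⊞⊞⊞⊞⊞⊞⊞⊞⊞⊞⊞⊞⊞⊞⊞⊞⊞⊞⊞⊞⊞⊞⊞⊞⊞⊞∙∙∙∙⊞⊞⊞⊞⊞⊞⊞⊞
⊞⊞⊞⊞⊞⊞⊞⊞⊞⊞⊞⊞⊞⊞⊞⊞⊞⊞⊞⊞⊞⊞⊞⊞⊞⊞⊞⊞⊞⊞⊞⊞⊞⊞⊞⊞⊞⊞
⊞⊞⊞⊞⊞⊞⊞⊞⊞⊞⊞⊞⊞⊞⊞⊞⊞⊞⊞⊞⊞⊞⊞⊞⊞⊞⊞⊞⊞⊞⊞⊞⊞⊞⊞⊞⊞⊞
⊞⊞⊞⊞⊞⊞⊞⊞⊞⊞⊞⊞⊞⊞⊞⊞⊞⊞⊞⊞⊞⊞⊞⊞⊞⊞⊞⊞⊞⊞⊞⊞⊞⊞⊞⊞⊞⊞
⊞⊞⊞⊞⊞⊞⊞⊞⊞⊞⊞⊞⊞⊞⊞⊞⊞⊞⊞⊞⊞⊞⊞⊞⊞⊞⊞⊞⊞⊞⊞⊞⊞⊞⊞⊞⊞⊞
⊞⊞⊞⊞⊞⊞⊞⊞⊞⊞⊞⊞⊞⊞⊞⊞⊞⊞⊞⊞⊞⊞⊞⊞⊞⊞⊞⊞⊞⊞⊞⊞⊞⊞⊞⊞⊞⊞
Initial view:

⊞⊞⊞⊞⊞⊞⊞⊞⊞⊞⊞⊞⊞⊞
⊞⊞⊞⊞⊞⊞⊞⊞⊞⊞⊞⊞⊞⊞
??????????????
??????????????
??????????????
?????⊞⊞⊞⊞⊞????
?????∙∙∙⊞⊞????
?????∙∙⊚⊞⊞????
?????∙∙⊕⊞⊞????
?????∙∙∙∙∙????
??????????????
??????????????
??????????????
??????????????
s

⊞⊞⊞⊞⊞⊞⊞⊞⊞⊞⊞⊞⊞⊞
??????????????
??????????????
??????????????
?????⊞⊞⊞⊞⊞????
?????∙∙∙⊞⊞????
?????∙∙∙⊞⊞????
?????∙∙⊚⊞⊞????
?????∙∙∙∙∙????
?????∙∙∙∙∙????
??????????????
??????????????
??????????????
??????????????

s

??????????????
??????????????
??????????????
?????⊞⊞⊞⊞⊞????
?????∙∙∙⊞⊞????
?????∙∙∙⊞⊞????
?????∙∙⊕⊞⊞????
?????∙∙⊚∙∙????
?????∙∙∙∙∙????
?????∙∙∙∙∙????
??????????????
??????????????
??????????????
??????????????

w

⊞⊞⊞⊞⊞⊞⊞⊞⊞⊞⊞⊞⊞⊞
??????????????
??????????????
??????????????
?????⊞⊞⊞⊞⊞????
?????∙∙∙⊞⊞????
?????∙∙∙⊞⊞????
?????∙∙⊚⊞⊞????
?????∙∙∙∙∙????
?????∙∙∙∙∙????
?????∙∙∙∙∙????
??????????????
??????????????
??????????????

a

⊞⊞⊞⊞⊞⊞⊞⊞⊞⊞⊞⊞⊞⊞
??????????????
??????????????
??????????????
??????⊞⊞⊞⊞⊞???
?????⊞∙∙∙⊞⊞???
?????⊞∙∙∙⊞⊞???
?????⊞∙⊚⊕⊞⊞???
?????⊞∙∙∙∙∙???
?????⊞∙∙∙∙∙???
??????∙∙∙∙∙???
??????????????
??????????????
??????????????

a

⊞⊞⊞⊞⊞⊞⊞⊞⊞⊞⊞⊞⊞⊞
??????????????
??????????????
??????????????
???????⊞⊞⊞⊞⊞??
?????⊞⊞∙∙∙⊞⊞??
?????⊞⊞∙∙∙⊞⊞??
?????⊞⊞⊚∙⊕⊞⊞??
?????⊞⊞∙∙∙∙∙??
?????⊞⊞∙∙∙∙∙??
???????∙∙∙∙∙??
??????????????
??????????????
??????????????

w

⊞⊞⊞⊞⊞⊞⊞⊞⊞⊞⊞⊞⊞⊞
⊞⊞⊞⊞⊞⊞⊞⊞⊞⊞⊞⊞⊞⊞
??????????????
??????????????
??????????????
?????⊞⊞⊞⊞⊞⊞⊞??
?????⊞⊞∙∙∙⊞⊞??
?????⊞⊞⊚∙∙⊞⊞??
?????⊞⊞∙∙⊕⊞⊞??
?????⊞⊞∙∙∙∙∙??
?????⊞⊞∙∙∙∙∙??
???????∙∙∙∙∙??
??????????????
??????????????

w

⊞⊞⊞⊞⊞⊞⊞⊞⊞⊞⊞⊞⊞⊞
⊞⊞⊞⊞⊞⊞⊞⊞⊞⊞⊞⊞⊞⊞
⊞⊞⊞⊞⊞⊞⊞⊞⊞⊞⊞⊞⊞⊞
??????????????
??????????????
?????⊞⊞⊞⊞⊞????
?????⊞⊞⊞⊞⊞⊞⊞??
?????⊞⊞⊚∙∙⊞⊞??
?????⊞⊞∙∙∙⊞⊞??
?????⊞⊞∙∙⊕⊞⊞??
?????⊞⊞∙∙∙∙∙??
?????⊞⊞∙∙∙∙∙??
???????∙∙∙∙∙??
??????????????

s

⊞⊞⊞⊞⊞⊞⊞⊞⊞⊞⊞⊞⊞⊞
⊞⊞⊞⊞⊞⊞⊞⊞⊞⊞⊞⊞⊞⊞
??????????????
??????????????
?????⊞⊞⊞⊞⊞????
?????⊞⊞⊞⊞⊞⊞⊞??
?????⊞⊞∙∙∙⊞⊞??
?????⊞⊞⊚∙∙⊞⊞??
?????⊞⊞∙∙⊕⊞⊞??
?????⊞⊞∙∙∙∙∙??
?????⊞⊞∙∙∙∙∙??
???????∙∙∙∙∙??
??????????????
??????????????

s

⊞⊞⊞⊞⊞⊞⊞⊞⊞⊞⊞⊞⊞⊞
??????????????
??????????????
?????⊞⊞⊞⊞⊞????
?????⊞⊞⊞⊞⊞⊞⊞??
?????⊞⊞∙∙∙⊞⊞??
?????⊞⊞∙∙∙⊞⊞??
?????⊞⊞⊚∙⊕⊞⊞??
?????⊞⊞∙∙∙∙∙??
?????⊞⊞∙∙∙∙∙??
???????∙∙∙∙∙??
??????????????
??????????????
??????????????

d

⊞⊞⊞⊞⊞⊞⊞⊞⊞⊞⊞⊞⊞⊞
??????????????
??????????????
????⊞⊞⊞⊞⊞?????
????⊞⊞⊞⊞⊞⊞⊞???
????⊞⊞∙∙∙⊞⊞???
????⊞⊞∙∙∙⊞⊞???
????⊞⊞∙⊚⊕⊞⊞???
????⊞⊞∙∙∙∙∙???
????⊞⊞∙∙∙∙∙???
??????∙∙∙∙∙???
??????????????
??????????????
??????????????

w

⊞⊞⊞⊞⊞⊞⊞⊞⊞⊞⊞⊞⊞⊞
⊞⊞⊞⊞⊞⊞⊞⊞⊞⊞⊞⊞⊞⊞
??????????????
??????????????
????⊞⊞⊞⊞⊞?????
????⊞⊞⊞⊞⊞⊞⊞???
????⊞⊞∙∙∙⊞⊞???
????⊞⊞∙⊚∙⊞⊞???
????⊞⊞∙∙⊕⊞⊞???
????⊞⊞∙∙∙∙∙???
????⊞⊞∙∙∙∙∙???
??????∙∙∙∙∙???
??????????????
??????????????

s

⊞⊞⊞⊞⊞⊞⊞⊞⊞⊞⊞⊞⊞⊞
??????????????
??????????????
????⊞⊞⊞⊞⊞?????
????⊞⊞⊞⊞⊞⊞⊞???
????⊞⊞∙∙∙⊞⊞???
????⊞⊞∙∙∙⊞⊞???
????⊞⊞∙⊚⊕⊞⊞???
????⊞⊞∙∙∙∙∙???
????⊞⊞∙∙∙∙∙???
??????∙∙∙∙∙???
??????????????
??????????????
??????????????

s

??????????????
??????????????
????⊞⊞⊞⊞⊞?????
????⊞⊞⊞⊞⊞⊞⊞???
????⊞⊞∙∙∙⊞⊞???
????⊞⊞∙∙∙⊞⊞???
????⊞⊞∙∙⊕⊞⊞???
????⊞⊞∙⊚∙∙∙???
????⊞⊞∙∙∙∙∙???
?????⊞∙∙∙∙∙???
??????????????
??????????????
??????????????
??????????????

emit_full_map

⊞⊞⊞⊞⊞??
⊞⊞⊞⊞⊞⊞⊞
⊞⊞∙∙∙⊞⊞
⊞⊞∙∙∙⊞⊞
⊞⊞∙∙⊕⊞⊞
⊞⊞∙⊚∙∙∙
⊞⊞∙∙∙∙∙
?⊞∙∙∙∙∙

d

??????????????
??????????????
???⊞⊞⊞⊞⊞??????
???⊞⊞⊞⊞⊞⊞⊞????
???⊞⊞∙∙∙⊞⊞????
???⊞⊞∙∙∙⊞⊞????
???⊞⊞∙∙⊕⊞⊞????
???⊞⊞∙∙⊚∙∙????
???⊞⊞∙∙∙∙∙????
????⊞∙∙∙∙∙????
??????????????
??????????????
??????????????
??????????????

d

??????????????
??????????????
??⊞⊞⊞⊞⊞???????
??⊞⊞⊞⊞⊞⊞⊞?????
??⊞⊞∙∙∙⊞⊞?????
??⊞⊞∙∙∙⊞⊞⊞????
??⊞⊞∙∙⊕⊞⊞⊞????
??⊞⊞∙∙∙⊚∙⊞????
??⊞⊞∙∙∙∙∙⊞????
???⊞∙∙∙∙∙⊞????
??????????????
??????????????
??????????????
??????????????

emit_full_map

⊞⊞⊞⊞⊞???
⊞⊞⊞⊞⊞⊞⊞?
⊞⊞∙∙∙⊞⊞?
⊞⊞∙∙∙⊞⊞⊞
⊞⊞∙∙⊕⊞⊞⊞
⊞⊞∙∙∙⊚∙⊞
⊞⊞∙∙∙∙∙⊞
?⊞∙∙∙∙∙⊞


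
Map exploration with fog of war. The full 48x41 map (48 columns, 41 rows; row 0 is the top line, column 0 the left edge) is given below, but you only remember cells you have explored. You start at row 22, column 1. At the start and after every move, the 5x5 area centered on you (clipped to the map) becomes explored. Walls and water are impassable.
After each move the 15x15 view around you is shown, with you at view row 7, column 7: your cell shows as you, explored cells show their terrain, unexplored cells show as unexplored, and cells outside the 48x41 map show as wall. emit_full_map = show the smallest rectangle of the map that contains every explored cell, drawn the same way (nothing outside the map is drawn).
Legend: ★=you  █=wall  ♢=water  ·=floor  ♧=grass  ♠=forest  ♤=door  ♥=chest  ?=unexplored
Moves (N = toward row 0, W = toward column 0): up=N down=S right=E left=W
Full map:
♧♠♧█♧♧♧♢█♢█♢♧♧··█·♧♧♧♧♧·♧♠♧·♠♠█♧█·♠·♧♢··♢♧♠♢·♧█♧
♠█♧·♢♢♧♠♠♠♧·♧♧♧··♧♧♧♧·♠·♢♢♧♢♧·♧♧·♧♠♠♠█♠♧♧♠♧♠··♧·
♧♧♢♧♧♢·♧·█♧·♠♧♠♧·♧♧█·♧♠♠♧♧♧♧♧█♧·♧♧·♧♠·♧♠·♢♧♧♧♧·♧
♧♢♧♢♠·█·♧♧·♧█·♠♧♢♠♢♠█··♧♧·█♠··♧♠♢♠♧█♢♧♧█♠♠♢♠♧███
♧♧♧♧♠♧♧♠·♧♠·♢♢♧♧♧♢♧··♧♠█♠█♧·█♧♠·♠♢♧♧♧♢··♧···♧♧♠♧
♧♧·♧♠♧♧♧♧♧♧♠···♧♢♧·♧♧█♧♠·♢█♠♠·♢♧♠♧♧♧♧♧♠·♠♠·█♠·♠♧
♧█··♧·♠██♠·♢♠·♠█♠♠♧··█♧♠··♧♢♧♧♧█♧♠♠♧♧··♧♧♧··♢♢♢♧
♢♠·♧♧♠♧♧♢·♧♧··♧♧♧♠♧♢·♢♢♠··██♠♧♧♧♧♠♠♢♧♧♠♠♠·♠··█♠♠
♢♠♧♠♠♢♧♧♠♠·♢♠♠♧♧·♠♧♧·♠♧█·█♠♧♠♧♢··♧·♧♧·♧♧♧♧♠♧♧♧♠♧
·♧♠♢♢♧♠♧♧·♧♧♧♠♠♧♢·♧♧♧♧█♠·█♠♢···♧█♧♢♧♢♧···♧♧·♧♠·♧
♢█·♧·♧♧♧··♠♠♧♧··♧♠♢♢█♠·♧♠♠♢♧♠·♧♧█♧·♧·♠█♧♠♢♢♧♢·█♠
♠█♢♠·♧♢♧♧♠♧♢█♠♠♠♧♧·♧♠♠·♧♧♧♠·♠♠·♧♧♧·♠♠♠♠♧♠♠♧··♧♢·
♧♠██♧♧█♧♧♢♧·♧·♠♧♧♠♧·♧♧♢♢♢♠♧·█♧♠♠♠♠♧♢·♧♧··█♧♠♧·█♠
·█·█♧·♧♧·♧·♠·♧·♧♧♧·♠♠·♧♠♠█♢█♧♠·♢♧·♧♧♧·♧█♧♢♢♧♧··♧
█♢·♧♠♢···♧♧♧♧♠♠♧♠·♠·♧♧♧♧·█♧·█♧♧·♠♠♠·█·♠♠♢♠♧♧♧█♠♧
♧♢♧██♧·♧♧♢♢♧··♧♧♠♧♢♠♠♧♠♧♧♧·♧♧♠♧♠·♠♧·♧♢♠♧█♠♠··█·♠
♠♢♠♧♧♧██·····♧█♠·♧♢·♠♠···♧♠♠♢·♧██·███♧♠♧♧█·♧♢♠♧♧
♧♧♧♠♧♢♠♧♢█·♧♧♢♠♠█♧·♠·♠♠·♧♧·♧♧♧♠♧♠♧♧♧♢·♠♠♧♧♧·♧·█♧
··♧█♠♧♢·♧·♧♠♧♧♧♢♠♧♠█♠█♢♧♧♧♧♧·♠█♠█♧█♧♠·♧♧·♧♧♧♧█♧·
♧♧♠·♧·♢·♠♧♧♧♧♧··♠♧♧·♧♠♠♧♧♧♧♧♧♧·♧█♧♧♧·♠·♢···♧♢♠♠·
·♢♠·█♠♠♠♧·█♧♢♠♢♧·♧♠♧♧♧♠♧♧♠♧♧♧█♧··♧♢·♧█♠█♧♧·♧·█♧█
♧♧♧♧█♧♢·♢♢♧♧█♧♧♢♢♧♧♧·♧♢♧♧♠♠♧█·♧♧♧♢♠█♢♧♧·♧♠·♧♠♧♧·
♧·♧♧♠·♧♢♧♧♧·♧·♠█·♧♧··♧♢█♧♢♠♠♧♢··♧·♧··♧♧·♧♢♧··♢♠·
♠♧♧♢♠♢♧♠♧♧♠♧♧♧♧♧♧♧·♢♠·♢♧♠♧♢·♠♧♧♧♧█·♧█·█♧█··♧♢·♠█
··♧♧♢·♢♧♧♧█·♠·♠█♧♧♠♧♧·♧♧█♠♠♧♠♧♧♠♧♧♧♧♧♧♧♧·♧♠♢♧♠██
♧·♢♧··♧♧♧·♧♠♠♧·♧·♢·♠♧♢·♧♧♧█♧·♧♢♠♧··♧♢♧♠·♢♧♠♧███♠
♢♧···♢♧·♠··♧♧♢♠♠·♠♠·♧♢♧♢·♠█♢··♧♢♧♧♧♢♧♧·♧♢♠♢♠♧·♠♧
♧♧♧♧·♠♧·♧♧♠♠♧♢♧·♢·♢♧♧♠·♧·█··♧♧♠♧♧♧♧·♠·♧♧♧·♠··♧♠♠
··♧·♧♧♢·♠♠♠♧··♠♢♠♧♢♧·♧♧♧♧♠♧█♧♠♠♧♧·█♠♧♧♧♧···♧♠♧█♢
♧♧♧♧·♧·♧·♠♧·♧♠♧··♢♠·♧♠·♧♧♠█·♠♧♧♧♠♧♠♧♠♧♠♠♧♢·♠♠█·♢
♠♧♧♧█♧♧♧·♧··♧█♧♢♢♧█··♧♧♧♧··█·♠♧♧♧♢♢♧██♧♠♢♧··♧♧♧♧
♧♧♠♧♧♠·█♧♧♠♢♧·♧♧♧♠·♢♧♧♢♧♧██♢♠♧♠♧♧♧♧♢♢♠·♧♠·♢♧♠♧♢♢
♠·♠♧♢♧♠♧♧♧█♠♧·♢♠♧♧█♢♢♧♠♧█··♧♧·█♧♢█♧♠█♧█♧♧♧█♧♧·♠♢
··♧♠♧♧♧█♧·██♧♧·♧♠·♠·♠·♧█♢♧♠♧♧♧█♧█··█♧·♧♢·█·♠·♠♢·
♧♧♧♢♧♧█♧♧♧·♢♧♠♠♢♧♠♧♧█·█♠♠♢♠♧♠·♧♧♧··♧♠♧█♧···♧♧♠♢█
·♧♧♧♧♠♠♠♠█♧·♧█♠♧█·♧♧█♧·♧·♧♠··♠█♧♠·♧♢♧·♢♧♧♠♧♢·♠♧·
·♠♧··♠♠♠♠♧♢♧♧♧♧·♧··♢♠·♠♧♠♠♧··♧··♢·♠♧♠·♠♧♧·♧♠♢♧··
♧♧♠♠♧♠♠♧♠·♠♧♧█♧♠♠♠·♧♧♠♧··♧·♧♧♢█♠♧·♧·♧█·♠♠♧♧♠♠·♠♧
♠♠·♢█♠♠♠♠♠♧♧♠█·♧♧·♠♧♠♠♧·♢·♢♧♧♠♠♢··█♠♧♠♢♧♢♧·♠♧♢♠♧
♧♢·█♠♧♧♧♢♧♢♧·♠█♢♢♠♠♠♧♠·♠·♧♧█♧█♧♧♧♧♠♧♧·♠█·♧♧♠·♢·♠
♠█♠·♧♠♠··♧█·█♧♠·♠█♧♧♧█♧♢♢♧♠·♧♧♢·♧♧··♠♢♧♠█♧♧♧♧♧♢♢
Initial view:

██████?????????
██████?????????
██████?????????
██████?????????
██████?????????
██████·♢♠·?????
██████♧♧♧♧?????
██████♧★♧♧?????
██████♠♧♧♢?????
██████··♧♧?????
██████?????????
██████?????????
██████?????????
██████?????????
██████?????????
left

███████????????
███████????????
███████????????
███████????????
███████????????
███████·♢♠·????
███████♧♧♧♧????
███████★·♧♧????
███████♠♧♧♢????
███████··♧♧????
███████????????
███████????????
███████????????
███████????????
███████????????

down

███████????????
███████????????
███████????????
███████????????
███████·♢♠·????
███████♧♧♧♧????
███████♧·♧♧????
███████★♧♧♢????
███████··♧♧????
███████♧·♢?????
███████????????
███████????????
███████????????
███████????????
███████????????

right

██████?????????
██████?????????
██████?????????
██████?????????
██████·♢♠·?????
██████♧♧♧♧?????
██████♧·♧♧?????
██████♠★♧♢?????
██████··♧♧?????
██████♧·♢♧?????
██████?????????
██████?????????
██████?????????
██████?????????
██████?????????

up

██████?????????
██████?????????
██████?????????
██████?????????
██████?????????
██████·♢♠·?????
██████♧♧♧♧?????
██████♧★♧♧?????
██████♠♧♧♢?????
██████··♧♧?????
██████♧·♢♧?????
██████?????????
██████?????????
██████?????????
██████?????????

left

███████????????
███████????????
███████????????
███████????????
███████????????
███████·♢♠·????
███████♧♧♧♧????
███████★·♧♧????
███████♠♧♧♢????
███████··♧♧????
███████♧·♢♧????
███████????????
███████????????
███████????????
███████????????

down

███████????????
███████????????
███████????????
███████????????
███████·♢♠·????
███████♧♧♧♧????
███████♧·♧♧????
███████★♧♧♢????
███████··♧♧????
███████♧·♢♧????
███████????????
███████????????
███████????????
███████????????
███████????????

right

██████?????????
██████?????????
██████?????????
██████?????????
██████·♢♠·?????
██████♧♧♧♧?????
██████♧·♧♧?????
██████♠★♧♢?????
██████··♧♧?????
██████♧·♢♧?????
██████?????????
██████?????????
██████?????????
██████?????????
██████?????????

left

███████????????
███████????????
███████????????
███████????????
███████·♢♠·????
███████♧♧♧♧????
███████♧·♧♧????
███████★♧♧♢????
███████··♧♧????
███████♧·♢♧????
███████????????
███████????????
███████????????
███████????????
███████????????

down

███████????????
███████????????
███████????????
███████·♢♠·????
███████♧♧♧♧????
███████♧·♧♧????
███████♠♧♧♢????
███████★·♧♧????
███████♧·♢♧????
███████♢♧·?????
███████????????
███████????????
███████????????
███████????????
███████????????

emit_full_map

·♢♠·
♧♧♧♧
♧·♧♧
♠♧♧♢
★·♧♧
♧·♢♧
♢♧·?

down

███████????????
███████????????
███████·♢♠·????
███████♧♧♧♧????
███████♧·♧♧????
███████♠♧♧♢????
███████··♧♧????
███████★·♢♧????
███████♢♧·?????
███████♧♧♧?????
███████????????
███████????????
███████????????
███████????????
███████????????

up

███████????????
███████????????
███████????????
███████·♢♠·????
███████♧♧♧♧????
███████♧·♧♧????
███████♠♧♧♢????
███████★·♧♧????
███████♧·♢♧????
███████♢♧·?????
███████♧♧♧?????
███████????????
███████????????
███████????????
███████????????

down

███████????????
███████????????
███████·♢♠·????
███████♧♧♧♧????
███████♧·♧♧????
███████♠♧♧♢????
███████··♧♧????
███████★·♢♧????
███████♢♧·?????
███████♧♧♧?????
███████????????
███████????????
███████????????
███████????????
███████????????

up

███████????????
███████????????
███████????????
███████·♢♠·????
███████♧♧♧♧????
███████♧·♧♧????
███████♠♧♧♢????
███████★·♧♧????
███████♧·♢♧????
███████♢♧·?????
███████♧♧♧?????
███████????????
███████????????
███████????????
███████????????

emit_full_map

·♢♠·
♧♧♧♧
♧·♧♧
♠♧♧♢
★·♧♧
♧·♢♧
♢♧·?
♧♧♧?
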